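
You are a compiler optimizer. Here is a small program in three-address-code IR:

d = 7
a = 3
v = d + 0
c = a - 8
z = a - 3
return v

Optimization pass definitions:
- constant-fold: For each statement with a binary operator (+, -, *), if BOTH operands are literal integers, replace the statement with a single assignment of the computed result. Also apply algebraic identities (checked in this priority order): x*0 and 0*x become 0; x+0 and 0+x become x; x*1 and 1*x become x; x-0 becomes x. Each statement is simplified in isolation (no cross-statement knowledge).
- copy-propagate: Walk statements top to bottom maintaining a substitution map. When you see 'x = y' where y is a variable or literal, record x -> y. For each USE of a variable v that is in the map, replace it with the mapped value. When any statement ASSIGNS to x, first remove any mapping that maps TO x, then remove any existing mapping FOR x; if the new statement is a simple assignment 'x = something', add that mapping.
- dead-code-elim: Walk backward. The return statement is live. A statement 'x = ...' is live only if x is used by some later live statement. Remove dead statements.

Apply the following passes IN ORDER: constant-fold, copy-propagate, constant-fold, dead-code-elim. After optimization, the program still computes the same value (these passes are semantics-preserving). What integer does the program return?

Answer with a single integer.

Answer: 7

Derivation:
Initial IR:
  d = 7
  a = 3
  v = d + 0
  c = a - 8
  z = a - 3
  return v
After constant-fold (6 stmts):
  d = 7
  a = 3
  v = d
  c = a - 8
  z = a - 3
  return v
After copy-propagate (6 stmts):
  d = 7
  a = 3
  v = 7
  c = 3 - 8
  z = 3 - 3
  return 7
After constant-fold (6 stmts):
  d = 7
  a = 3
  v = 7
  c = -5
  z = 0
  return 7
After dead-code-elim (1 stmts):
  return 7
Evaluate:
  d = 7  =>  d = 7
  a = 3  =>  a = 3
  v = d + 0  =>  v = 7
  c = a - 8  =>  c = -5
  z = a - 3  =>  z = 0
  return v = 7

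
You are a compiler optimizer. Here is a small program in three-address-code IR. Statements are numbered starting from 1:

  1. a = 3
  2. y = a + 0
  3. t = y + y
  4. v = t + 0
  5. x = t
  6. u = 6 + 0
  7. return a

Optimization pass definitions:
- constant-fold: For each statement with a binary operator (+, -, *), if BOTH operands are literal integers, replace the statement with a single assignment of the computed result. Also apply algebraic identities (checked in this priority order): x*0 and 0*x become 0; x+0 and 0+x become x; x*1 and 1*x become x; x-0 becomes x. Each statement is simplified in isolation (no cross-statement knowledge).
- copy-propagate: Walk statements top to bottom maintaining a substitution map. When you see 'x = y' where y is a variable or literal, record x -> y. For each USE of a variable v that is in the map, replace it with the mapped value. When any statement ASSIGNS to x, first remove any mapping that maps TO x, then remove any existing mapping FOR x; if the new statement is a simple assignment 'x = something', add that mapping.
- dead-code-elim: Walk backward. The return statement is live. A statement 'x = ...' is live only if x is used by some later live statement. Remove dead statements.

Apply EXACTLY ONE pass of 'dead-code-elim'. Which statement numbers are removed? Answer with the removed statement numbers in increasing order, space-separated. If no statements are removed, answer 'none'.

Backward liveness scan:
Stmt 1 'a = 3': KEEP (a is live); live-in = []
Stmt 2 'y = a + 0': DEAD (y not in live set ['a'])
Stmt 3 't = y + y': DEAD (t not in live set ['a'])
Stmt 4 'v = t + 0': DEAD (v not in live set ['a'])
Stmt 5 'x = t': DEAD (x not in live set ['a'])
Stmt 6 'u = 6 + 0': DEAD (u not in live set ['a'])
Stmt 7 'return a': KEEP (return); live-in = ['a']
Removed statement numbers: [2, 3, 4, 5, 6]
Surviving IR:
  a = 3
  return a

Answer: 2 3 4 5 6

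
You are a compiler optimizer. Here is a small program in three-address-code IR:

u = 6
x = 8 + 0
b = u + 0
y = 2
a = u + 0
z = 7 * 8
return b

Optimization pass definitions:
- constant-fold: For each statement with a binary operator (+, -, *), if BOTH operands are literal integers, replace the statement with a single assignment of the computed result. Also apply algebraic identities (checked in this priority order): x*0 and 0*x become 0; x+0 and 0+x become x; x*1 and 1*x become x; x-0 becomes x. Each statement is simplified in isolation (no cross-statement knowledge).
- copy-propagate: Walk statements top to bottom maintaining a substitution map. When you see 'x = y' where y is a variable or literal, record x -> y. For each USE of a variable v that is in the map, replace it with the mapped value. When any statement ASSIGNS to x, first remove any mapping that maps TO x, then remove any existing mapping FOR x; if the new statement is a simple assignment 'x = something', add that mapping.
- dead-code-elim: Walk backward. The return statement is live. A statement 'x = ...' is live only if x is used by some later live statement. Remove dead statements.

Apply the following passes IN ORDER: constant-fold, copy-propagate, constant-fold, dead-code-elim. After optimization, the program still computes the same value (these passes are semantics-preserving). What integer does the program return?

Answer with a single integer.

Initial IR:
  u = 6
  x = 8 + 0
  b = u + 0
  y = 2
  a = u + 0
  z = 7 * 8
  return b
After constant-fold (7 stmts):
  u = 6
  x = 8
  b = u
  y = 2
  a = u
  z = 56
  return b
After copy-propagate (7 stmts):
  u = 6
  x = 8
  b = 6
  y = 2
  a = 6
  z = 56
  return 6
After constant-fold (7 stmts):
  u = 6
  x = 8
  b = 6
  y = 2
  a = 6
  z = 56
  return 6
After dead-code-elim (1 stmts):
  return 6
Evaluate:
  u = 6  =>  u = 6
  x = 8 + 0  =>  x = 8
  b = u + 0  =>  b = 6
  y = 2  =>  y = 2
  a = u + 0  =>  a = 6
  z = 7 * 8  =>  z = 56
  return b = 6

Answer: 6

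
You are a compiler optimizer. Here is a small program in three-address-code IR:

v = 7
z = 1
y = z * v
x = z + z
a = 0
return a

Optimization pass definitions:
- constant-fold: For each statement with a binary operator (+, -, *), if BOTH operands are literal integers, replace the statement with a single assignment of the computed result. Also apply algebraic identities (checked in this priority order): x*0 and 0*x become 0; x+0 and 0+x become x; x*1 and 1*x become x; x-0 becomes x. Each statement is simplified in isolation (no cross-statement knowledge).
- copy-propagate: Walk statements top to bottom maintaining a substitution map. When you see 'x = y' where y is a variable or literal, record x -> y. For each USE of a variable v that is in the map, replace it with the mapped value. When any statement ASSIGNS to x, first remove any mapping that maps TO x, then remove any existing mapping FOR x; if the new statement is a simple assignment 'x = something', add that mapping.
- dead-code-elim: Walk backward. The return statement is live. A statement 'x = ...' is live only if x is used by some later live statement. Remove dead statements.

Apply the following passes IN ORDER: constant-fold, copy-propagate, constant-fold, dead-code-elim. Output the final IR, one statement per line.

Answer: return 0

Derivation:
Initial IR:
  v = 7
  z = 1
  y = z * v
  x = z + z
  a = 0
  return a
After constant-fold (6 stmts):
  v = 7
  z = 1
  y = z * v
  x = z + z
  a = 0
  return a
After copy-propagate (6 stmts):
  v = 7
  z = 1
  y = 1 * 7
  x = 1 + 1
  a = 0
  return 0
After constant-fold (6 stmts):
  v = 7
  z = 1
  y = 7
  x = 2
  a = 0
  return 0
After dead-code-elim (1 stmts):
  return 0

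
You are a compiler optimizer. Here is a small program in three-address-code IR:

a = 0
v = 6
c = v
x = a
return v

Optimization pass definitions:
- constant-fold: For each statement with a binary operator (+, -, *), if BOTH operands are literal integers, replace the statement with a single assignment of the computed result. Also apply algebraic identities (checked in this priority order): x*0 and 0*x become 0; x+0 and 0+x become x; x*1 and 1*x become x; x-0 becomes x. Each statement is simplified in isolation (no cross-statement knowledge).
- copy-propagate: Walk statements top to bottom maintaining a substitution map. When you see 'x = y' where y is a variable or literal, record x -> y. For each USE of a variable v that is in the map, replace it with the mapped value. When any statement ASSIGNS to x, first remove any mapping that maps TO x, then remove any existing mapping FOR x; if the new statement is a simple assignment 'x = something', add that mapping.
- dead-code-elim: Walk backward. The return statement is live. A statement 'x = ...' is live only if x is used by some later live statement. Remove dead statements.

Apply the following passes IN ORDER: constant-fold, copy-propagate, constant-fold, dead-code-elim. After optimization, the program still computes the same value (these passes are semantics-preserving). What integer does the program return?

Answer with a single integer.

Initial IR:
  a = 0
  v = 6
  c = v
  x = a
  return v
After constant-fold (5 stmts):
  a = 0
  v = 6
  c = v
  x = a
  return v
After copy-propagate (5 stmts):
  a = 0
  v = 6
  c = 6
  x = 0
  return 6
After constant-fold (5 stmts):
  a = 0
  v = 6
  c = 6
  x = 0
  return 6
After dead-code-elim (1 stmts):
  return 6
Evaluate:
  a = 0  =>  a = 0
  v = 6  =>  v = 6
  c = v  =>  c = 6
  x = a  =>  x = 0
  return v = 6

Answer: 6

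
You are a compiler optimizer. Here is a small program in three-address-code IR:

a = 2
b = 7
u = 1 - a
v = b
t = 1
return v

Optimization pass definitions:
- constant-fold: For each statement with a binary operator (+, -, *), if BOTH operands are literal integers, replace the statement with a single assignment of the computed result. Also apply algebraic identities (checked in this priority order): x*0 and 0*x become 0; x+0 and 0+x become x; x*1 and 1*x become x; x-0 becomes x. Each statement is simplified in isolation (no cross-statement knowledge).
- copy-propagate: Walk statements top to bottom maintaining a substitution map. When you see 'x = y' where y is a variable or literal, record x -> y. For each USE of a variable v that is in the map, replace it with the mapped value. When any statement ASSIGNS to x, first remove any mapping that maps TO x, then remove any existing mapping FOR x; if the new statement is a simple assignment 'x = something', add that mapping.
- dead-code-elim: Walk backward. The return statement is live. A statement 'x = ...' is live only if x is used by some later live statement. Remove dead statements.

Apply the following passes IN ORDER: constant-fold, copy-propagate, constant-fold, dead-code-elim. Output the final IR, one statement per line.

Answer: return 7

Derivation:
Initial IR:
  a = 2
  b = 7
  u = 1 - a
  v = b
  t = 1
  return v
After constant-fold (6 stmts):
  a = 2
  b = 7
  u = 1 - a
  v = b
  t = 1
  return v
After copy-propagate (6 stmts):
  a = 2
  b = 7
  u = 1 - 2
  v = 7
  t = 1
  return 7
After constant-fold (6 stmts):
  a = 2
  b = 7
  u = -1
  v = 7
  t = 1
  return 7
After dead-code-elim (1 stmts):
  return 7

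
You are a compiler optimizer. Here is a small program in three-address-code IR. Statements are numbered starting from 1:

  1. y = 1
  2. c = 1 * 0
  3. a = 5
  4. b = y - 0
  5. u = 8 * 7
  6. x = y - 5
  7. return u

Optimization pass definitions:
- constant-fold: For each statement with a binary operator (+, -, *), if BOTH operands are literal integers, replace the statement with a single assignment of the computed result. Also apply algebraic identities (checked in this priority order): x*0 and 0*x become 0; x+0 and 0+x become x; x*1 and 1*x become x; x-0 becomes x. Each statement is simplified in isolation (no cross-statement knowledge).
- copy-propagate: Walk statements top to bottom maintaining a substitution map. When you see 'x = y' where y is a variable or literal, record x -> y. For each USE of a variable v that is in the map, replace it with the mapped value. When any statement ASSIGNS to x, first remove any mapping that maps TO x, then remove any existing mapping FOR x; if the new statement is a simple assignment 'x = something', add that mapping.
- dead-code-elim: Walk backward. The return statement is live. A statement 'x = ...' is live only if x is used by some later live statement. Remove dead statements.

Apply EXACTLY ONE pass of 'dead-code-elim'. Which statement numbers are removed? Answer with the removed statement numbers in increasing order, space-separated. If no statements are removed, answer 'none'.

Backward liveness scan:
Stmt 1 'y = 1': DEAD (y not in live set [])
Stmt 2 'c = 1 * 0': DEAD (c not in live set [])
Stmt 3 'a = 5': DEAD (a not in live set [])
Stmt 4 'b = y - 0': DEAD (b not in live set [])
Stmt 5 'u = 8 * 7': KEEP (u is live); live-in = []
Stmt 6 'x = y - 5': DEAD (x not in live set ['u'])
Stmt 7 'return u': KEEP (return); live-in = ['u']
Removed statement numbers: [1, 2, 3, 4, 6]
Surviving IR:
  u = 8 * 7
  return u

Answer: 1 2 3 4 6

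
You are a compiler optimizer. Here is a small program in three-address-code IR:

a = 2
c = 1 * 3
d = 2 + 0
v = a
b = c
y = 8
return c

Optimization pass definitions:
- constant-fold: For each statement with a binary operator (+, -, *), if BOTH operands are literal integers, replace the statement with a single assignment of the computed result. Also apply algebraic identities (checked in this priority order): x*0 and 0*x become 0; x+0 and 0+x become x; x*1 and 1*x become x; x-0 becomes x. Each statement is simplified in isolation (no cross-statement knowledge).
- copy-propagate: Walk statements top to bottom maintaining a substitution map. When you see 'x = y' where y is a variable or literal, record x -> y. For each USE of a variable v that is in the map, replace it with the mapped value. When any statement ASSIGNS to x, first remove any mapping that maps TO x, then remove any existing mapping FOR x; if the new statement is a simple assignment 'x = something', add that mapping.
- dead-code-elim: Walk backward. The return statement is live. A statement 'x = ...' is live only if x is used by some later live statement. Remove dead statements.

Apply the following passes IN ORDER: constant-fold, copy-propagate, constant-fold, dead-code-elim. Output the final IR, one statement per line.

Answer: return 3

Derivation:
Initial IR:
  a = 2
  c = 1 * 3
  d = 2 + 0
  v = a
  b = c
  y = 8
  return c
After constant-fold (7 stmts):
  a = 2
  c = 3
  d = 2
  v = a
  b = c
  y = 8
  return c
After copy-propagate (7 stmts):
  a = 2
  c = 3
  d = 2
  v = 2
  b = 3
  y = 8
  return 3
After constant-fold (7 stmts):
  a = 2
  c = 3
  d = 2
  v = 2
  b = 3
  y = 8
  return 3
After dead-code-elim (1 stmts):
  return 3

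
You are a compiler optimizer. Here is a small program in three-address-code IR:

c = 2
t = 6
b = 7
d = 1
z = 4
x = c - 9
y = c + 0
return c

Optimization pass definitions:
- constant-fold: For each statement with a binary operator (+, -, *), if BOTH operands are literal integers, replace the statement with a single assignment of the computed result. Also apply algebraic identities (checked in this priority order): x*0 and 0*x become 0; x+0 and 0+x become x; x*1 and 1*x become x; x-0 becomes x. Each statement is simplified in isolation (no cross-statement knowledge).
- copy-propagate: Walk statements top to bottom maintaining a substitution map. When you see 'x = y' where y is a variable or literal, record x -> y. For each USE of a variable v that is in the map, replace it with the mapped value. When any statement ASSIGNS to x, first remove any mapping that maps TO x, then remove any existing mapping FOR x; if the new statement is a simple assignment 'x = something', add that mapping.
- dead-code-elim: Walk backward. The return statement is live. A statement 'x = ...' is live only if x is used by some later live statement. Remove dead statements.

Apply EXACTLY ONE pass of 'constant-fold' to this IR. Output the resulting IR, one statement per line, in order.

Answer: c = 2
t = 6
b = 7
d = 1
z = 4
x = c - 9
y = c
return c

Derivation:
Applying constant-fold statement-by-statement:
  [1] c = 2  (unchanged)
  [2] t = 6  (unchanged)
  [3] b = 7  (unchanged)
  [4] d = 1  (unchanged)
  [5] z = 4  (unchanged)
  [6] x = c - 9  (unchanged)
  [7] y = c + 0  -> y = c
  [8] return c  (unchanged)
Result (8 stmts):
  c = 2
  t = 6
  b = 7
  d = 1
  z = 4
  x = c - 9
  y = c
  return c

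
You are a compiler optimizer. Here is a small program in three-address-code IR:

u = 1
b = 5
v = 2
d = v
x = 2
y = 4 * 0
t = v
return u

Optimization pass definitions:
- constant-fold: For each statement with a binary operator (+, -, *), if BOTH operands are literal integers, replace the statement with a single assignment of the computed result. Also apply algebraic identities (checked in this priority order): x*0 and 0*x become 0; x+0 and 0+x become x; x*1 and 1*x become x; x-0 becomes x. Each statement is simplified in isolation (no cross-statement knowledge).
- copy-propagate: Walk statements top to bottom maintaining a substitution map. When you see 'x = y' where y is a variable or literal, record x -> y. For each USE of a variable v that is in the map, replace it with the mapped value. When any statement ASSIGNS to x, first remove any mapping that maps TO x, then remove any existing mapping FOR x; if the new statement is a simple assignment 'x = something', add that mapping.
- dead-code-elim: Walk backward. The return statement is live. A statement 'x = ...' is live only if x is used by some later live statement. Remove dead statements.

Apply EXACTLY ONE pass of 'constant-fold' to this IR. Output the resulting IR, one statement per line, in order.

Applying constant-fold statement-by-statement:
  [1] u = 1  (unchanged)
  [2] b = 5  (unchanged)
  [3] v = 2  (unchanged)
  [4] d = v  (unchanged)
  [5] x = 2  (unchanged)
  [6] y = 4 * 0  -> y = 0
  [7] t = v  (unchanged)
  [8] return u  (unchanged)
Result (8 stmts):
  u = 1
  b = 5
  v = 2
  d = v
  x = 2
  y = 0
  t = v
  return u

Answer: u = 1
b = 5
v = 2
d = v
x = 2
y = 0
t = v
return u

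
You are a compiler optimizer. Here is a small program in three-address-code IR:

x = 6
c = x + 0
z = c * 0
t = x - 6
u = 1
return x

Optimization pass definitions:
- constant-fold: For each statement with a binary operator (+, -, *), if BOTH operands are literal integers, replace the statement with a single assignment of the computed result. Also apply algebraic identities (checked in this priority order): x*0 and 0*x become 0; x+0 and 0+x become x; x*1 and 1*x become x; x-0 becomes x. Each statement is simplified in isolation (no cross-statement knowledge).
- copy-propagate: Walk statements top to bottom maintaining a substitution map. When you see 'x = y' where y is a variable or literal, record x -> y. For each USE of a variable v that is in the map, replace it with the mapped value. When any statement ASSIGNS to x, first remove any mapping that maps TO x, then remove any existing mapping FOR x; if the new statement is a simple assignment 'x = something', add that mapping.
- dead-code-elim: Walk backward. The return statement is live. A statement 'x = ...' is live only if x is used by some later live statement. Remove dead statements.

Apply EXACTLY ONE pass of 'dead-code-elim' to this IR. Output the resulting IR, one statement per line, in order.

Answer: x = 6
return x

Derivation:
Applying dead-code-elim statement-by-statement:
  [6] return x  -> KEEP (return); live=['x']
  [5] u = 1  -> DEAD (u not live)
  [4] t = x - 6  -> DEAD (t not live)
  [3] z = c * 0  -> DEAD (z not live)
  [2] c = x + 0  -> DEAD (c not live)
  [1] x = 6  -> KEEP; live=[]
Result (2 stmts):
  x = 6
  return x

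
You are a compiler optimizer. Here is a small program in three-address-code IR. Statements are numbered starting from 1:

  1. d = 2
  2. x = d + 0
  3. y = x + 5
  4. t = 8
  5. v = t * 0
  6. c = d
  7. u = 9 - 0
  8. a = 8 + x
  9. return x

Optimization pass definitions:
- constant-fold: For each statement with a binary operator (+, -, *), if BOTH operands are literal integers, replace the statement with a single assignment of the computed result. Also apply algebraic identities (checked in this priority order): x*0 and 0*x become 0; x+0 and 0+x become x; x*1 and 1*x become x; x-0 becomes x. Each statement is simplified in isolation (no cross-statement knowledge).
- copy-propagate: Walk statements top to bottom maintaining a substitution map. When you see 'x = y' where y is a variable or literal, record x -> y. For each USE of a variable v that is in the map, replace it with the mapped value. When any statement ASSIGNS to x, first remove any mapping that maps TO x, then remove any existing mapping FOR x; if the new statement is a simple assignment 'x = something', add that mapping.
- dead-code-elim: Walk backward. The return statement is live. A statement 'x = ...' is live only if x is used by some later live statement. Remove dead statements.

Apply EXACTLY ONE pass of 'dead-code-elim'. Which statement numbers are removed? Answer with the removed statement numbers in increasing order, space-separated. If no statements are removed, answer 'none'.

Backward liveness scan:
Stmt 1 'd = 2': KEEP (d is live); live-in = []
Stmt 2 'x = d + 0': KEEP (x is live); live-in = ['d']
Stmt 3 'y = x + 5': DEAD (y not in live set ['x'])
Stmt 4 't = 8': DEAD (t not in live set ['x'])
Stmt 5 'v = t * 0': DEAD (v not in live set ['x'])
Stmt 6 'c = d': DEAD (c not in live set ['x'])
Stmt 7 'u = 9 - 0': DEAD (u not in live set ['x'])
Stmt 8 'a = 8 + x': DEAD (a not in live set ['x'])
Stmt 9 'return x': KEEP (return); live-in = ['x']
Removed statement numbers: [3, 4, 5, 6, 7, 8]
Surviving IR:
  d = 2
  x = d + 0
  return x

Answer: 3 4 5 6 7 8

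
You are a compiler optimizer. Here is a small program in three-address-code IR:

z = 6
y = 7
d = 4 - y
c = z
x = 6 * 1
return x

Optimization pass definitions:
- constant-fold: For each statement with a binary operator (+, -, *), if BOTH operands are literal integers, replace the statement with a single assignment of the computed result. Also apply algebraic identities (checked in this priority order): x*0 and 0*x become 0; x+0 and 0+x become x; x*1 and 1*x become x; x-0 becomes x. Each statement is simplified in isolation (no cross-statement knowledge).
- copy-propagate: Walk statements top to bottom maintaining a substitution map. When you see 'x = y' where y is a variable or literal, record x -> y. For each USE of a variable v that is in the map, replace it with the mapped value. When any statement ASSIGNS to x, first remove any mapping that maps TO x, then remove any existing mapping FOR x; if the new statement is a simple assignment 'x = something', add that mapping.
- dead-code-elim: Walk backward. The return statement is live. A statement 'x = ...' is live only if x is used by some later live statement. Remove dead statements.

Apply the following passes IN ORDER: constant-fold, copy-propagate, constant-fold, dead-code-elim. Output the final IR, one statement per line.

Initial IR:
  z = 6
  y = 7
  d = 4 - y
  c = z
  x = 6 * 1
  return x
After constant-fold (6 stmts):
  z = 6
  y = 7
  d = 4 - y
  c = z
  x = 6
  return x
After copy-propagate (6 stmts):
  z = 6
  y = 7
  d = 4 - 7
  c = 6
  x = 6
  return 6
After constant-fold (6 stmts):
  z = 6
  y = 7
  d = -3
  c = 6
  x = 6
  return 6
After dead-code-elim (1 stmts):
  return 6

Answer: return 6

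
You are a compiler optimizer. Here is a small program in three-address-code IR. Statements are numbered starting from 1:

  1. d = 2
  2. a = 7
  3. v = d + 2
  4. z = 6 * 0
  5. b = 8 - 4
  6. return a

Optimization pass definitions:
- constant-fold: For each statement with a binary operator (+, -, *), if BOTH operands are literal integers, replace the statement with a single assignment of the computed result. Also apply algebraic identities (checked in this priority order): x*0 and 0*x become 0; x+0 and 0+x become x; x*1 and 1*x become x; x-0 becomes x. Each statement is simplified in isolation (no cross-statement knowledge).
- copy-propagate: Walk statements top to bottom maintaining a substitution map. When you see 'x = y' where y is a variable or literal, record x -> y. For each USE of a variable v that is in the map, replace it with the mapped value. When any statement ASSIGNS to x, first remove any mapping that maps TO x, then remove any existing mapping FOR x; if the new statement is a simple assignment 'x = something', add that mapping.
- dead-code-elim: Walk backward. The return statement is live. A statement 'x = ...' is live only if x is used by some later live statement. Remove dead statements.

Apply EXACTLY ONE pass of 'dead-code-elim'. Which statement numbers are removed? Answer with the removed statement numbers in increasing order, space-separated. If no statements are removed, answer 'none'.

Backward liveness scan:
Stmt 1 'd = 2': DEAD (d not in live set [])
Stmt 2 'a = 7': KEEP (a is live); live-in = []
Stmt 3 'v = d + 2': DEAD (v not in live set ['a'])
Stmt 4 'z = 6 * 0': DEAD (z not in live set ['a'])
Stmt 5 'b = 8 - 4': DEAD (b not in live set ['a'])
Stmt 6 'return a': KEEP (return); live-in = ['a']
Removed statement numbers: [1, 3, 4, 5]
Surviving IR:
  a = 7
  return a

Answer: 1 3 4 5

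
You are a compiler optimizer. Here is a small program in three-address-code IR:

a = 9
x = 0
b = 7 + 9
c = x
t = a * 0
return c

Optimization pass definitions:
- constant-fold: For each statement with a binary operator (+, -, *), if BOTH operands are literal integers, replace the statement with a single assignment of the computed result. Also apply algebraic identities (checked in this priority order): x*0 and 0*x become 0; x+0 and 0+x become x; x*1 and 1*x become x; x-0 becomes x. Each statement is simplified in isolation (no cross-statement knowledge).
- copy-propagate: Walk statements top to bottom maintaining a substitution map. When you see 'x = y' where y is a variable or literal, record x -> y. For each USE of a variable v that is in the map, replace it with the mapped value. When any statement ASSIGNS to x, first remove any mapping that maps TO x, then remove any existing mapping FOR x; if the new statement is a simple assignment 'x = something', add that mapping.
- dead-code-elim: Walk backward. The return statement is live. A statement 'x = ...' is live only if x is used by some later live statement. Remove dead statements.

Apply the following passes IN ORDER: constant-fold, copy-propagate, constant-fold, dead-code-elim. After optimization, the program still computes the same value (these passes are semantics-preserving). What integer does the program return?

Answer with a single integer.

Answer: 0

Derivation:
Initial IR:
  a = 9
  x = 0
  b = 7 + 9
  c = x
  t = a * 0
  return c
After constant-fold (6 stmts):
  a = 9
  x = 0
  b = 16
  c = x
  t = 0
  return c
After copy-propagate (6 stmts):
  a = 9
  x = 0
  b = 16
  c = 0
  t = 0
  return 0
After constant-fold (6 stmts):
  a = 9
  x = 0
  b = 16
  c = 0
  t = 0
  return 0
After dead-code-elim (1 stmts):
  return 0
Evaluate:
  a = 9  =>  a = 9
  x = 0  =>  x = 0
  b = 7 + 9  =>  b = 16
  c = x  =>  c = 0
  t = a * 0  =>  t = 0
  return c = 0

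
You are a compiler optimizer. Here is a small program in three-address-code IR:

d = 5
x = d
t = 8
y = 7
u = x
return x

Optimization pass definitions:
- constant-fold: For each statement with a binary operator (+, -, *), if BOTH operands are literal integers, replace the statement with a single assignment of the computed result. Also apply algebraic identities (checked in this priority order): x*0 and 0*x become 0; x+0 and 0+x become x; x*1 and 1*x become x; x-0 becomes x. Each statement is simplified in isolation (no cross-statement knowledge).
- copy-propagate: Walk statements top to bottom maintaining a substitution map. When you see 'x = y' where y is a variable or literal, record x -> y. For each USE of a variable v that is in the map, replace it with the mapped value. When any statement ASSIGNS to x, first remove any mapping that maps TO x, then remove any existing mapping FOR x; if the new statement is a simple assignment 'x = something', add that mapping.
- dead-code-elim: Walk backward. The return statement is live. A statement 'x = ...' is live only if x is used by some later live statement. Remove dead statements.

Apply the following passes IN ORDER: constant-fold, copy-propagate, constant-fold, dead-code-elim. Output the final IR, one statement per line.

Initial IR:
  d = 5
  x = d
  t = 8
  y = 7
  u = x
  return x
After constant-fold (6 stmts):
  d = 5
  x = d
  t = 8
  y = 7
  u = x
  return x
After copy-propagate (6 stmts):
  d = 5
  x = 5
  t = 8
  y = 7
  u = 5
  return 5
After constant-fold (6 stmts):
  d = 5
  x = 5
  t = 8
  y = 7
  u = 5
  return 5
After dead-code-elim (1 stmts):
  return 5

Answer: return 5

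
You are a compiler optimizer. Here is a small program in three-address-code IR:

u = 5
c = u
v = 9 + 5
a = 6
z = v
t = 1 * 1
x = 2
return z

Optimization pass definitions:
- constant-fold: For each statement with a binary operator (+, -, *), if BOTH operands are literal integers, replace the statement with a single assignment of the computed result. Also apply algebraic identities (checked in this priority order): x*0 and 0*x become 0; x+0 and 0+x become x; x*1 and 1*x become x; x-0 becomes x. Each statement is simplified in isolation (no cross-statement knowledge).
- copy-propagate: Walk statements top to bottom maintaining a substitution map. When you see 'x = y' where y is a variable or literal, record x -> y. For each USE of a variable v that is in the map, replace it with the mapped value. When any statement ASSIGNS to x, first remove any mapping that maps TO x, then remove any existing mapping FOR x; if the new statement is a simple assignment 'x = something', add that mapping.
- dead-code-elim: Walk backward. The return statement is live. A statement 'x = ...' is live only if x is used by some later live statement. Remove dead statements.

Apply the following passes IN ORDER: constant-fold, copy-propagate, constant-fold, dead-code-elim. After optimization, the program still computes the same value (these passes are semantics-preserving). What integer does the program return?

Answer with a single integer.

Initial IR:
  u = 5
  c = u
  v = 9 + 5
  a = 6
  z = v
  t = 1 * 1
  x = 2
  return z
After constant-fold (8 stmts):
  u = 5
  c = u
  v = 14
  a = 6
  z = v
  t = 1
  x = 2
  return z
After copy-propagate (8 stmts):
  u = 5
  c = 5
  v = 14
  a = 6
  z = 14
  t = 1
  x = 2
  return 14
After constant-fold (8 stmts):
  u = 5
  c = 5
  v = 14
  a = 6
  z = 14
  t = 1
  x = 2
  return 14
After dead-code-elim (1 stmts):
  return 14
Evaluate:
  u = 5  =>  u = 5
  c = u  =>  c = 5
  v = 9 + 5  =>  v = 14
  a = 6  =>  a = 6
  z = v  =>  z = 14
  t = 1 * 1  =>  t = 1
  x = 2  =>  x = 2
  return z = 14

Answer: 14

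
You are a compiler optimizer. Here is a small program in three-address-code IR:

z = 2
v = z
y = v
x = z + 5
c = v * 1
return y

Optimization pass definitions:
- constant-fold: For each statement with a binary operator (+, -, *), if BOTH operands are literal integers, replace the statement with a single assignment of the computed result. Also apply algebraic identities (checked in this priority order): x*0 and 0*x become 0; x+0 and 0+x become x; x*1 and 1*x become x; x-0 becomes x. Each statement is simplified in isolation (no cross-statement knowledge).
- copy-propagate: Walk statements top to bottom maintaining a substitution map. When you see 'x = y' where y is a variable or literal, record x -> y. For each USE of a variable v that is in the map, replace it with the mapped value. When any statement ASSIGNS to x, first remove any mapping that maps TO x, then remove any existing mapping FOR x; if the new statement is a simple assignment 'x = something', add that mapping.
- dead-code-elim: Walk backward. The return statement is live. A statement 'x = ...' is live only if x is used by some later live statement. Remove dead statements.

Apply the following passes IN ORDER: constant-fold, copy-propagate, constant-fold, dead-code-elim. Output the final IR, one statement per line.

Answer: return 2

Derivation:
Initial IR:
  z = 2
  v = z
  y = v
  x = z + 5
  c = v * 1
  return y
After constant-fold (6 stmts):
  z = 2
  v = z
  y = v
  x = z + 5
  c = v
  return y
After copy-propagate (6 stmts):
  z = 2
  v = 2
  y = 2
  x = 2 + 5
  c = 2
  return 2
After constant-fold (6 stmts):
  z = 2
  v = 2
  y = 2
  x = 7
  c = 2
  return 2
After dead-code-elim (1 stmts):
  return 2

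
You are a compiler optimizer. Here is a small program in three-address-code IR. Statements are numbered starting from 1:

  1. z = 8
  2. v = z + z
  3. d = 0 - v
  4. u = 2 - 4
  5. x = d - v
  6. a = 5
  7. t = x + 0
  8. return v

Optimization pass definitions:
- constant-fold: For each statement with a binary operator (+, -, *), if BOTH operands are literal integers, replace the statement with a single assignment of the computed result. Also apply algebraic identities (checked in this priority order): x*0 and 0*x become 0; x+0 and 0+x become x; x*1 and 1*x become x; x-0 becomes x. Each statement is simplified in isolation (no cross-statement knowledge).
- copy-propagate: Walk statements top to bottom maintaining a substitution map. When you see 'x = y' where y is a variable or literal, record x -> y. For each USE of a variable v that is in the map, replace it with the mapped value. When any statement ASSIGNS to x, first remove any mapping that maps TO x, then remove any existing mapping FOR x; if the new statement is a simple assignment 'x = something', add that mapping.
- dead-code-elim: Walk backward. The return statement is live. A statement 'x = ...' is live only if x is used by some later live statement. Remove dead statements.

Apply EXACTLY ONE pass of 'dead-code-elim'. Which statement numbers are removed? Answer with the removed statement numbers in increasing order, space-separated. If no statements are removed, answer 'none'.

Backward liveness scan:
Stmt 1 'z = 8': KEEP (z is live); live-in = []
Stmt 2 'v = z + z': KEEP (v is live); live-in = ['z']
Stmt 3 'd = 0 - v': DEAD (d not in live set ['v'])
Stmt 4 'u = 2 - 4': DEAD (u not in live set ['v'])
Stmt 5 'x = d - v': DEAD (x not in live set ['v'])
Stmt 6 'a = 5': DEAD (a not in live set ['v'])
Stmt 7 't = x + 0': DEAD (t not in live set ['v'])
Stmt 8 'return v': KEEP (return); live-in = ['v']
Removed statement numbers: [3, 4, 5, 6, 7]
Surviving IR:
  z = 8
  v = z + z
  return v

Answer: 3 4 5 6 7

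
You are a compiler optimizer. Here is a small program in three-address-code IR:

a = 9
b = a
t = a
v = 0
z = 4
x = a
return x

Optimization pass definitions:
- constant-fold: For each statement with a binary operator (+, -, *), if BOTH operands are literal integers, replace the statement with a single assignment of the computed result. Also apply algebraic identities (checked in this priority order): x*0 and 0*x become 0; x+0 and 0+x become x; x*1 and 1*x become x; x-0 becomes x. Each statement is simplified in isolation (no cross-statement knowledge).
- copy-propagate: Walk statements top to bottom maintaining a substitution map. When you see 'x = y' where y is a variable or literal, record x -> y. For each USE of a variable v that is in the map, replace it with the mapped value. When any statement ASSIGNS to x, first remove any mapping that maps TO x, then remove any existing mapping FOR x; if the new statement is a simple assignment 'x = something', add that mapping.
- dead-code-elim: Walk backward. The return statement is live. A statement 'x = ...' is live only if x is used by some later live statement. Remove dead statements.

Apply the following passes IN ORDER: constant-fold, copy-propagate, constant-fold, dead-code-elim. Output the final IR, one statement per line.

Answer: return 9

Derivation:
Initial IR:
  a = 9
  b = a
  t = a
  v = 0
  z = 4
  x = a
  return x
After constant-fold (7 stmts):
  a = 9
  b = a
  t = a
  v = 0
  z = 4
  x = a
  return x
After copy-propagate (7 stmts):
  a = 9
  b = 9
  t = 9
  v = 0
  z = 4
  x = 9
  return 9
After constant-fold (7 stmts):
  a = 9
  b = 9
  t = 9
  v = 0
  z = 4
  x = 9
  return 9
After dead-code-elim (1 stmts):
  return 9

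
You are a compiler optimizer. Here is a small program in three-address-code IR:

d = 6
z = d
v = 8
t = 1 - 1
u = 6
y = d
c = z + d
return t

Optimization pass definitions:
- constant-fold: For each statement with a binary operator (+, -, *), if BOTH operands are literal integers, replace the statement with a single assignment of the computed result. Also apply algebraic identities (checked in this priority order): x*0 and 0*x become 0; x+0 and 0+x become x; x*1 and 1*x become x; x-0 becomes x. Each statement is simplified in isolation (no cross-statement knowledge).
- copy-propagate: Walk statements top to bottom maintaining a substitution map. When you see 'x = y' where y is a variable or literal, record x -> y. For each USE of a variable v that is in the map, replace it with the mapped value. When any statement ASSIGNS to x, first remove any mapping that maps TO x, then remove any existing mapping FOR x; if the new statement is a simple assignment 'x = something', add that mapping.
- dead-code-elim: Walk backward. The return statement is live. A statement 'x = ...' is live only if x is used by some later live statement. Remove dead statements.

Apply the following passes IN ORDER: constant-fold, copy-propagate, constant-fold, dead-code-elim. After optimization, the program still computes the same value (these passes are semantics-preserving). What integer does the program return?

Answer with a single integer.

Answer: 0

Derivation:
Initial IR:
  d = 6
  z = d
  v = 8
  t = 1 - 1
  u = 6
  y = d
  c = z + d
  return t
After constant-fold (8 stmts):
  d = 6
  z = d
  v = 8
  t = 0
  u = 6
  y = d
  c = z + d
  return t
After copy-propagate (8 stmts):
  d = 6
  z = 6
  v = 8
  t = 0
  u = 6
  y = 6
  c = 6 + 6
  return 0
After constant-fold (8 stmts):
  d = 6
  z = 6
  v = 8
  t = 0
  u = 6
  y = 6
  c = 12
  return 0
After dead-code-elim (1 stmts):
  return 0
Evaluate:
  d = 6  =>  d = 6
  z = d  =>  z = 6
  v = 8  =>  v = 8
  t = 1 - 1  =>  t = 0
  u = 6  =>  u = 6
  y = d  =>  y = 6
  c = z + d  =>  c = 12
  return t = 0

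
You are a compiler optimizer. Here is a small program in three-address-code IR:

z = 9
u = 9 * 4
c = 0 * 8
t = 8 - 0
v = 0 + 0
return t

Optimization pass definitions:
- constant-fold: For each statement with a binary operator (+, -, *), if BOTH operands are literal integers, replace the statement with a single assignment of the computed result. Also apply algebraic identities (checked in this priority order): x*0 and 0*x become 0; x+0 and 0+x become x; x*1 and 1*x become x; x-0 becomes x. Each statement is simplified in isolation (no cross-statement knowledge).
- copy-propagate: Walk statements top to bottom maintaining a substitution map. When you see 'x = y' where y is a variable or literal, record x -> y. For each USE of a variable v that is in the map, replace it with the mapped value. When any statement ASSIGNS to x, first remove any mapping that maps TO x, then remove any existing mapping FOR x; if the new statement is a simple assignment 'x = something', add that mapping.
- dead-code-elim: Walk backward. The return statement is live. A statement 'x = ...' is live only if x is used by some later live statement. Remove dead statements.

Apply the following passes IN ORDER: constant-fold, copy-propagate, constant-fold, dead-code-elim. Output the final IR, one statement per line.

Answer: return 8

Derivation:
Initial IR:
  z = 9
  u = 9 * 4
  c = 0 * 8
  t = 8 - 0
  v = 0 + 0
  return t
After constant-fold (6 stmts):
  z = 9
  u = 36
  c = 0
  t = 8
  v = 0
  return t
After copy-propagate (6 stmts):
  z = 9
  u = 36
  c = 0
  t = 8
  v = 0
  return 8
After constant-fold (6 stmts):
  z = 9
  u = 36
  c = 0
  t = 8
  v = 0
  return 8
After dead-code-elim (1 stmts):
  return 8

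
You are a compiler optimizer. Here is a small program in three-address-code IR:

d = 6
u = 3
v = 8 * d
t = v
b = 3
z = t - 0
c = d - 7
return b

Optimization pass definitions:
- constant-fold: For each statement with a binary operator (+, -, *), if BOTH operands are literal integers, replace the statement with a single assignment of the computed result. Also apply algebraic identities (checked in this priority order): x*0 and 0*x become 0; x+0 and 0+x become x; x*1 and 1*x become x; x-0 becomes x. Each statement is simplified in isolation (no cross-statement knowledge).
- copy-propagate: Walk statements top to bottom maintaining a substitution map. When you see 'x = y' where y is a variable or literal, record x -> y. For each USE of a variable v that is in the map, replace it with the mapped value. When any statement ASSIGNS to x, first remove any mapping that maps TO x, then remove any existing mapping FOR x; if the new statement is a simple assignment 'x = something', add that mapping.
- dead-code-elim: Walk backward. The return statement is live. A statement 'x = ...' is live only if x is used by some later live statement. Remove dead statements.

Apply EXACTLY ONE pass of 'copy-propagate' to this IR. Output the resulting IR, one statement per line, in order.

Applying copy-propagate statement-by-statement:
  [1] d = 6  (unchanged)
  [2] u = 3  (unchanged)
  [3] v = 8 * d  -> v = 8 * 6
  [4] t = v  (unchanged)
  [5] b = 3  (unchanged)
  [6] z = t - 0  -> z = v - 0
  [7] c = d - 7  -> c = 6 - 7
  [8] return b  -> return 3
Result (8 stmts):
  d = 6
  u = 3
  v = 8 * 6
  t = v
  b = 3
  z = v - 0
  c = 6 - 7
  return 3

Answer: d = 6
u = 3
v = 8 * 6
t = v
b = 3
z = v - 0
c = 6 - 7
return 3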